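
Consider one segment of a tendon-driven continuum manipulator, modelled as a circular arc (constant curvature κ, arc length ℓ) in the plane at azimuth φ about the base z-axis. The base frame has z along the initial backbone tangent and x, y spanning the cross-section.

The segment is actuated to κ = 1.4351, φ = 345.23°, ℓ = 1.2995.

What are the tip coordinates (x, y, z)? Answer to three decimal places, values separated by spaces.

θ = κ·ℓ = 1.4351 × 1.2995 = 1.86491 rad
ρ = (1 − cos θ)/κ = (1 − -0.28989)/1.4351 = 0.89882
z = sin θ / κ = 0.95706/1.4351 = 0.66689
x = ρ cos φ = 0.89882 × cos(345.23°) = 0.86912
y = ρ sin φ = 0.89882 × sin(345.23°) = -0.22914

0.869 -0.229 0.667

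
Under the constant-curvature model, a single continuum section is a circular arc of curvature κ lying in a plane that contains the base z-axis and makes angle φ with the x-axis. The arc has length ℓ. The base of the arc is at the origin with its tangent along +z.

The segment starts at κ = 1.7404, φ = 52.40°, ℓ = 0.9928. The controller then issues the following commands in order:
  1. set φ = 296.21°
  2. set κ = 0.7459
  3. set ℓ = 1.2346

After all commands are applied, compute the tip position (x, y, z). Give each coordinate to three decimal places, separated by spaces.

0.234 -0.475 1.067

initial: κ=1.7404, φ=52.40°, ℓ=0.9928
cmd 1: set φ=296.21° → (κ,φ,ℓ)=(1.7404,296.21°,0.9928) → tip=(0.2935,-0.5961,0.5675)
cmd 2: set κ=0.7459 → (κ,φ,ℓ)=(0.7459,296.21°,0.9928) → tip=(0.1551,-0.3150,0.9045)
cmd 3: set ℓ=1.2346 → (κ,φ,ℓ)=(0.7459,296.21°,1.2346) → tip=(0.2338,-0.4750,1.0674)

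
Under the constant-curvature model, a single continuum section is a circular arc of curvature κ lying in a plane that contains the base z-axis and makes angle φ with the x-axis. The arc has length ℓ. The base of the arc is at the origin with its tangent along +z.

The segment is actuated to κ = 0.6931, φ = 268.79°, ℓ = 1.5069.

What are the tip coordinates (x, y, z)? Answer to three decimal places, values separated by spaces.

-0.015 -0.718 1.247

θ = κ·ℓ = 0.6931 × 1.5069 = 1.04443 rad
ρ = (1 − cos θ)/κ = (1 − 0.50239)/0.6931 = 0.71794
z = sin θ / κ = 0.86464/0.6931 = 1.24750
x = ρ cos φ = 0.71794 × cos(268.79°) = -0.01516
y = ρ sin φ = 0.71794 × sin(268.79°) = -0.71778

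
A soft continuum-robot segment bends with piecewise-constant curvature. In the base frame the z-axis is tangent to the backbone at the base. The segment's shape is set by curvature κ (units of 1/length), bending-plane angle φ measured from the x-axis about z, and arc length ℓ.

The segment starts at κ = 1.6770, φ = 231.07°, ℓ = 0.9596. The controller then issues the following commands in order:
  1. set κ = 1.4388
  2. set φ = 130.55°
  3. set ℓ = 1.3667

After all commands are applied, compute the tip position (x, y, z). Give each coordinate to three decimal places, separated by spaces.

-0.626 0.732 0.641

initial: κ=1.6770, φ=231.07°, ℓ=0.9596
cmd 1: set κ=1.4388 → (κ,φ,ℓ)=(1.4388,231.07°,0.9596) → tip=(-0.3542,-0.4385,0.6825)
cmd 2: set φ=130.55° → (κ,φ,ℓ)=(1.4388,130.55°,0.9596) → tip=(-0.3665,0.4283,0.6825)
cmd 3: set ℓ=1.3667 → (κ,φ,ℓ)=(1.4388,130.55°,1.3667) → tip=(-0.6260,0.7316,0.6413)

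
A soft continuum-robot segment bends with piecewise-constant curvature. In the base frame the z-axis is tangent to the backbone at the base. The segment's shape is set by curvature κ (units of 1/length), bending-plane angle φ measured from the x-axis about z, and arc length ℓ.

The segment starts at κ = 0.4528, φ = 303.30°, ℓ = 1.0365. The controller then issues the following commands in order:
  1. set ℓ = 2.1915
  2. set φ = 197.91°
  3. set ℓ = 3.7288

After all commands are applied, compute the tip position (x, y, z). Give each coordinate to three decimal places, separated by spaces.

-2.348 -0.759 2.193

initial: κ=0.4528, φ=303.30°, ℓ=1.0365
cmd 1: set ℓ=2.1915 → (κ,φ,ℓ)=(0.4528,303.30°,2.1915) → tip=(0.5496,-0.8366,1.8491)
cmd 2: set φ=197.91° → (κ,φ,ℓ)=(0.4528,197.91°,2.1915) → tip=(-0.9525,-0.3078,1.8491)
cmd 3: set ℓ=3.7288 → (κ,φ,ℓ)=(0.4528,197.91°,3.7288) → tip=(-2.3480,-0.7588,2.1932)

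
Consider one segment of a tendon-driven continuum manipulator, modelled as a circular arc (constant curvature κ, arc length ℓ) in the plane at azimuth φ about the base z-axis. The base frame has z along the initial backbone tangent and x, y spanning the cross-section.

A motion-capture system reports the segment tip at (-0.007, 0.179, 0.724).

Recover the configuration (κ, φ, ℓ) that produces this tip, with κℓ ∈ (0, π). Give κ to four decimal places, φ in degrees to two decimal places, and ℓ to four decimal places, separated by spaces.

0.6441 92.24 0.7532

ρ = √(x²+y²) = √(-0.007² + 0.179²) = 0.17914
φ = atan2(y, x) mod 360° = atan2(0.179, -0.007) = 92.2395°
|p|² = ρ² + z² = 0.17914² + 0.724² = 0.55627
κ = 2ρ / |p|² = 2×0.17914 / 0.55627 = 0.64407
θ = 2·atan2(ρ, z) = 2·atan2(0.17914, 0.724) = 0.48511 rad
ℓ = θ/κ = 0.48511/0.64407 = 0.75320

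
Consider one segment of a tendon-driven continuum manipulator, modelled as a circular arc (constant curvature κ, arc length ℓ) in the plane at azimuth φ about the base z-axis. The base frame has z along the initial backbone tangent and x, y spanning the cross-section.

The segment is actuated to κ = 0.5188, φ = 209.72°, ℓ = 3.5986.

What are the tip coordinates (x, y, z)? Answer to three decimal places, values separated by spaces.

-2.163 -1.234 1.844

θ = κ·ℓ = 0.5188 × 3.5986 = 1.86695 rad
ρ = (1 − cos θ)/κ = (1 − -0.29185)/0.5188 = 2.49007
z = sin θ / κ = 0.95647/0.5188 = 1.84361
x = ρ cos φ = 2.49007 × cos(209.72°) = -2.16252
y = ρ sin φ = 2.49007 × sin(209.72°) = -1.23448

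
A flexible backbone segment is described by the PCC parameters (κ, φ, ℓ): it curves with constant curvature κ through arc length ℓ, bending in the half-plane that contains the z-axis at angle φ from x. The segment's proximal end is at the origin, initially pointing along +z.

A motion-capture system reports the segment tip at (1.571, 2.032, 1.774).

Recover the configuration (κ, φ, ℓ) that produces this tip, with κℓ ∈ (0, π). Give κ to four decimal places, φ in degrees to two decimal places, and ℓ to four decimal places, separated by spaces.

0.5272 52.29 3.6661

ρ = √(x²+y²) = √(1.571² + 2.032²) = 2.56848
φ = atan2(y, x) mod 360° = atan2(2.032, 1.571) = 52.2913°
|p|² = ρ² + z² = 2.56848² + 1.774² = 9.74414
κ = 2ρ / |p|² = 2×2.56848 / 9.74414 = 0.52718
θ = 2·atan2(ρ, z) = 2·atan2(2.56848, 1.774) = 1.93270 rad
ℓ = θ/κ = 1.93270/0.52718 = 3.66609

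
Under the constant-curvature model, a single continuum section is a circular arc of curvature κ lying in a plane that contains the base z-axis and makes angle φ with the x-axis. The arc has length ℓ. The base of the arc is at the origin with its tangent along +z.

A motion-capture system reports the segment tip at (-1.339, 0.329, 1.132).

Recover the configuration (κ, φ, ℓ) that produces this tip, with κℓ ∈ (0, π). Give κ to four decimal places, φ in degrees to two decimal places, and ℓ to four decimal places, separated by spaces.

0.8665 166.20 2.0390

ρ = √(x²+y²) = √(-1.339² + 0.329²) = 1.37883
φ = atan2(y, x) mod 360° = atan2(0.329, -1.339) = 166.1956°
|p|² = ρ² + z² = 1.37883² + 1.132² = 3.18259
κ = 2ρ / |p|² = 2×1.37883 / 3.18259 = 0.86648
θ = 2·atan2(ρ, z) = 2·atan2(1.37883, 1.132) = 1.76678 rad
ℓ = θ/κ = 1.76678/0.86648 = 2.03902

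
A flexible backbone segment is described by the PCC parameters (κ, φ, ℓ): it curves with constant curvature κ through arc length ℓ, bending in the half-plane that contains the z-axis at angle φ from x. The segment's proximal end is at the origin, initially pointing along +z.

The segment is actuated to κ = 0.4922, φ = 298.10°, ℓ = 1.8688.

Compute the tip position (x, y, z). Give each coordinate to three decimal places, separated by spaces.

0.377 -0.706 1.616

θ = κ·ℓ = 0.4922 × 1.8688 = 0.91982 rad
ρ = (1 − cos θ)/κ = (1 − 0.60596)/0.4922 = 0.80057
z = sin θ / κ = 0.79549/0.4922 = 1.61620
x = ρ cos φ = 0.80057 × cos(298.10°) = 0.37708
y = ρ sin φ = 0.80057 × sin(298.10°) = -0.70620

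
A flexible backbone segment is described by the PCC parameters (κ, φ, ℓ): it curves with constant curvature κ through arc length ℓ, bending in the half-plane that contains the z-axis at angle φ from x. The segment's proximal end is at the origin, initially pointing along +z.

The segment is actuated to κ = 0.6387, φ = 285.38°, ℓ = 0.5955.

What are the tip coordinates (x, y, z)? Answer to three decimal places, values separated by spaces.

θ = κ·ℓ = 0.6387 × 0.5955 = 0.38035 rad
ρ = (1 − cos θ)/κ = (1 − 0.92854)/0.6387 = 0.11189
z = sin θ / κ = 0.37124/0.6387 = 0.58125
x = ρ cos φ = 0.11189 × cos(285.38°) = 0.02968
y = ρ sin φ = 0.11189 × sin(285.38°) = -0.10788

0.030 -0.108 0.581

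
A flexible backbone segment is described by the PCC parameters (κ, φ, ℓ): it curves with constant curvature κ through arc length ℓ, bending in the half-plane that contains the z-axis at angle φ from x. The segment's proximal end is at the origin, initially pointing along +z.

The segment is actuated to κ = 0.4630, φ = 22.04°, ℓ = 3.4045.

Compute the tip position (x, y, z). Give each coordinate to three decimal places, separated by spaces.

2.013 0.815 2.160

θ = κ·ℓ = 0.4630 × 3.4045 = 1.57628 rad
ρ = (1 − cos θ)/κ = (1 − -0.00549)/0.4630 = 2.17168
z = sin θ / κ = 0.99998/0.4630 = 2.15979
x = ρ cos φ = 2.17168 × cos(22.04°) = 2.01298
y = ρ sin φ = 2.17168 × sin(22.04°) = 0.81493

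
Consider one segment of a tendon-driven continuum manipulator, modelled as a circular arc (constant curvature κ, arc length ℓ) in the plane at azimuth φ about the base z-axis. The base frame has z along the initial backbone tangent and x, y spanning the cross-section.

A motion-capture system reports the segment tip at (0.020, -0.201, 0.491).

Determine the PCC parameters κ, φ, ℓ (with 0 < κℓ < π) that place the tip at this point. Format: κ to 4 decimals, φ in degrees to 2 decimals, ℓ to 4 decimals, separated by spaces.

ρ = √(x²+y²) = √(0.020² + -0.201²) = 0.20199
φ = atan2(y, x) mod 360° = atan2(-0.201, 0.020) = 275.6824°
|p|² = ρ² + z² = 0.20199² + 0.491² = 0.28188
κ = 2ρ / |p|² = 2×0.20199 / 0.28188 = 1.43317
θ = 2·atan2(ρ, z) = 2·atan2(0.20199, 0.491) = 0.78057 rad
ℓ = θ/κ = 0.78057/1.43317 = 0.54465

1.4332 275.68 0.5446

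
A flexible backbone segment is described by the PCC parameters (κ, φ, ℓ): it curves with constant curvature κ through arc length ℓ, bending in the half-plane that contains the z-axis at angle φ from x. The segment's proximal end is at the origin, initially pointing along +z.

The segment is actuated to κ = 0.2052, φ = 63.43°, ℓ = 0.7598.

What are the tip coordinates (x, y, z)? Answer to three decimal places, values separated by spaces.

θ = κ·ℓ = 0.2052 × 0.7598 = 0.15591 rad
ρ = (1 − cos θ)/κ = (1 − 0.98787)/0.2052 = 0.05911
z = sin θ / κ = 0.15528/0.2052 = 0.75673
x = ρ cos φ = 0.05911 × cos(63.43°) = 0.02644
y = ρ sin φ = 0.05911 × sin(63.43°) = 0.05287

0.026 0.053 0.757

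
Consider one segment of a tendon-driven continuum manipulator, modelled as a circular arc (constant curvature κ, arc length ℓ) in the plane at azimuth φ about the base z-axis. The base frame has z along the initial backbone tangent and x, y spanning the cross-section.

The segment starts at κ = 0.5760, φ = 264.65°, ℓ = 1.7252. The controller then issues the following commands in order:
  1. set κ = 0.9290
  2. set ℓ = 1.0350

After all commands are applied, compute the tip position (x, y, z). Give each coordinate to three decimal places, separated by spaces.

-0.043 -0.458 0.883

initial: κ=0.5760, φ=264.65°, ℓ=1.7252
cmd 1: set κ=0.9290 → (κ,φ,ℓ)=(0.9290,264.65°,1.7252) → tip=(-0.1036,-1.1059,1.0759)
cmd 2: set ℓ=1.0350 → (κ,φ,ℓ)=(0.9290,264.65°,1.0350) → tip=(-0.0429,-0.4584,0.8827)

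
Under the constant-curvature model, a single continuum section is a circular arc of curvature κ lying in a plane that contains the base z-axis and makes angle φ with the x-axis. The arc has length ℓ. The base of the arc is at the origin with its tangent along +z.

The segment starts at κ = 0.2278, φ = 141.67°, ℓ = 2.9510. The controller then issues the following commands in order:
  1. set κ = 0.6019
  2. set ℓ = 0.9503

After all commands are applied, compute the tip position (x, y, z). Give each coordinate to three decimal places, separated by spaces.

initial: κ=0.2278, φ=141.67°, ℓ=2.9510
cmd 1: set κ=0.6019 → (κ,φ,ℓ)=(0.6019,141.67°,2.9510) → tip=(-1.5691,1.2406,1.6265)
cmd 2: set ℓ=0.9503 → (κ,φ,ℓ)=(0.6019,141.67°,0.9503) → tip=(-0.2074,0.1640,0.8993)

-0.207 0.164 0.899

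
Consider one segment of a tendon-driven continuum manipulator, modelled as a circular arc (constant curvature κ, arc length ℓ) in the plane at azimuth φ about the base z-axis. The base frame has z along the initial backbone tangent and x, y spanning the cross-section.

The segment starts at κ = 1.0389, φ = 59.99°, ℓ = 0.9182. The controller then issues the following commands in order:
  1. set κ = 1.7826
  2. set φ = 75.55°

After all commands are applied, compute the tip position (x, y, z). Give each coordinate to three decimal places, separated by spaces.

initial: κ=1.0389, φ=59.99°, ℓ=0.9182
cmd 1: set κ=1.7826 → (κ,φ,ℓ)=(1.7826,59.99°,0.9182) → tip=(0.2991,0.5178,0.5598)
cmd 2: set φ=75.55° → (κ,φ,ℓ)=(1.7826,75.55°,0.9182) → tip=(0.1492,0.5791,0.5598)

0.149 0.579 0.560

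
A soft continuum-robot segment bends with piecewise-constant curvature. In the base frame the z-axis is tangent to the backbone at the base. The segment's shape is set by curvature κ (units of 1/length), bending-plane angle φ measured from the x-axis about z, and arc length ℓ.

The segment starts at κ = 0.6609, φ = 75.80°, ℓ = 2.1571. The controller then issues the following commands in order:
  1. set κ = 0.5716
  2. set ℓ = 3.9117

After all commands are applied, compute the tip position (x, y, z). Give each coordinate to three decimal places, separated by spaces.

initial: κ=0.6609, φ=75.80°, ℓ=2.1571
cmd 1: set κ=0.5716 → (κ,φ,ℓ)=(0.5716,75.80°,2.1571) → tip=(0.2869,1.1339,1.6506)
cmd 2: set ℓ=3.9117 → (κ,φ,ℓ)=(0.5716,75.80°,3.9117) → tip=(0.6940,2.7427,1.3765)

0.694 2.743 1.377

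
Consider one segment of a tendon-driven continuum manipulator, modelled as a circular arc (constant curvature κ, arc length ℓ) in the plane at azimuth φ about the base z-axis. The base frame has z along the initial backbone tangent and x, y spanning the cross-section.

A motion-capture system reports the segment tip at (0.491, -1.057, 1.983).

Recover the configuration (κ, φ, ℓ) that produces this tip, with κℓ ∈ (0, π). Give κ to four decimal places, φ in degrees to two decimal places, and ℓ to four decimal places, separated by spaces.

0.4406 294.92 2.4120

ρ = √(x²+y²) = √(0.491² + -1.057²) = 1.16547
φ = atan2(y, x) mod 360° = atan2(-1.057, 0.491) = 294.9159°
|p|² = ρ² + z² = 1.16547² + 1.983² = 5.29062
κ = 2ρ / |p|² = 2×1.16547 / 5.29062 = 0.44058
θ = 2·atan2(ρ, z) = 2·atan2(1.16547, 1.983) = 1.06270 rad
ℓ = θ/κ = 1.06270/0.44058 = 2.41204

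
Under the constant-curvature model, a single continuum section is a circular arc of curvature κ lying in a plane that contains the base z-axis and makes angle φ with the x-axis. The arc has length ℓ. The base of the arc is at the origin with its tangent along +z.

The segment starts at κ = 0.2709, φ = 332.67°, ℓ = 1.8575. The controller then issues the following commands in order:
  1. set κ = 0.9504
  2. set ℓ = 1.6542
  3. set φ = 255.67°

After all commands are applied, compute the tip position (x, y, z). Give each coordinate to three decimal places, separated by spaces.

-0.261 -1.021 1.052

initial: κ=0.2709, φ=332.67°, ℓ=1.8575
cmd 1: set κ=0.9504 → (κ,φ,ℓ)=(0.9504,332.67°,1.8575) → tip=(1.1155,-0.5765,1.0323)
cmd 2: set ℓ=1.6542 → (κ,φ,ℓ)=(0.9504,332.67°,1.6542) → tip=(0.9360,-0.4837,1.0522)
cmd 3: set φ=255.67° → (κ,φ,ℓ)=(0.9504,255.67°,1.6542) → tip=(-0.2608,-1.0208,1.0522)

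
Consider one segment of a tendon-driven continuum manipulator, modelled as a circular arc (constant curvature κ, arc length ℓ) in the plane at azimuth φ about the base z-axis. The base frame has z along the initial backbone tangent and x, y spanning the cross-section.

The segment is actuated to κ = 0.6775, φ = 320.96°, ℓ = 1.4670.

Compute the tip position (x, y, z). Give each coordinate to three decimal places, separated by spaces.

θ = κ·ℓ = 0.6775 × 1.4670 = 0.99389 rad
ρ = (1 − cos θ)/κ = (1 − 0.54543)/0.6775 = 0.67095
z = sin θ / κ = 0.83816/0.6775 = 1.23713
x = ρ cos φ = 0.67095 × cos(320.96°) = 0.52113
y = ρ sin φ = 0.67095 × sin(320.96°) = -0.42261

0.521 -0.423 1.237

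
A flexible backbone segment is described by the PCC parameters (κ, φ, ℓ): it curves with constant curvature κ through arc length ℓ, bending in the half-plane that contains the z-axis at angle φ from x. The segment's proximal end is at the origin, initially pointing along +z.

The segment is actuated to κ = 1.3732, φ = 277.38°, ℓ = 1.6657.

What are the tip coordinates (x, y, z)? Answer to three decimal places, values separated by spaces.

θ = κ·ℓ = 1.3732 × 1.6657 = 2.28734 rad
ρ = (1 − cos θ)/κ = (1 − -0.65678)/1.3732 = 1.20651
z = sin θ / κ = 0.75408/1.3732 = 0.54914
x = ρ cos φ = 1.20651 × cos(277.38°) = 0.15498
y = ρ sin φ = 1.20651 × sin(277.38°) = -1.19652

0.155 -1.197 0.549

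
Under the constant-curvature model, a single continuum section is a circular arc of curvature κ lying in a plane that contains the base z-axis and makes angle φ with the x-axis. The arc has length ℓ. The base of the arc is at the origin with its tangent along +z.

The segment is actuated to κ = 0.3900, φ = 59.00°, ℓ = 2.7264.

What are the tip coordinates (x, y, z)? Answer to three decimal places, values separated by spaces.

0.679 1.130 2.241

θ = κ·ℓ = 0.3900 × 2.7264 = 1.06330 rad
ρ = (1 − cos θ)/κ = (1 − 0.48599)/0.3900 = 1.31796
z = sin θ / κ = 0.87396/0.3900 = 2.24093
x = ρ cos φ = 1.31796 × cos(59.00°) = 0.67880
y = ρ sin φ = 1.31796 × sin(59.00°) = 1.12972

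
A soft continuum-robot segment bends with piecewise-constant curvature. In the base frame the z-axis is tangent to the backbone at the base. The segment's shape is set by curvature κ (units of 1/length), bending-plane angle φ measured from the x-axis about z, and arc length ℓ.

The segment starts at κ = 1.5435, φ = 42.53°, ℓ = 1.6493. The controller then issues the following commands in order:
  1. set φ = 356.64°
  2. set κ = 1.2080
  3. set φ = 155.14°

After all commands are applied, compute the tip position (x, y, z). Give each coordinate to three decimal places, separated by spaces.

initial: κ=1.5435, φ=42.53°, ℓ=1.6493
cmd 1: set φ=356.64° → (κ,φ,ℓ)=(1.5435,356.64°,1.6493) → tip=(1.1821,-0.0694,0.3636)
cmd 2: set κ=1.2080 → (κ,φ,ℓ)=(1.2080,356.64°,1.6493) → tip=(1.1645,-0.0684,0.7553)
cmd 3: set φ=155.14° → (κ,φ,ℓ)=(1.2080,155.14°,1.6493) → tip=(-1.0584,0.4904,0.7553)

-1.058 0.490 0.755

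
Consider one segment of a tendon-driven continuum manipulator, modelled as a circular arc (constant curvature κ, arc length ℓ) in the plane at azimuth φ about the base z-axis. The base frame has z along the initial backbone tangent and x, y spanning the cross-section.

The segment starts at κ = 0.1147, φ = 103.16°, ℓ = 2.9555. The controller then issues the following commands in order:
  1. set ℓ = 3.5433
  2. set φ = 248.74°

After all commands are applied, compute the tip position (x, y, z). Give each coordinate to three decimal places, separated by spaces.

initial: κ=0.1147, φ=103.16°, ℓ=2.9555
cmd 1: set ℓ=3.5433 → (κ,φ,ℓ)=(0.1147,103.16°,3.5433) → tip=(-0.1617,0.6915,3.4466)
cmd 2: set φ=248.74° → (κ,φ,ℓ)=(0.1147,248.74°,3.5433) → tip=(-0.2575,-0.6618,3.4466)

-0.258 -0.662 3.447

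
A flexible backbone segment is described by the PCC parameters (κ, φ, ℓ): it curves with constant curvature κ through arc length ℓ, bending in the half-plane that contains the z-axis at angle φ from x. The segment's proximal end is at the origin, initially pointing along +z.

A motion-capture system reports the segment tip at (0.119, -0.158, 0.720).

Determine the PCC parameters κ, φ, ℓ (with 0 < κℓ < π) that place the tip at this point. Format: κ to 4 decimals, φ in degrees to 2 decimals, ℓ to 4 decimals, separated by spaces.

ρ = √(x²+y²) = √(0.119² + -0.158²) = 0.19780
φ = atan2(y, x) mod 360° = atan2(-0.158, 0.119) = 306.9858°
|p|² = ρ² + z² = 0.19780² + 0.720² = 0.55752
κ = 2ρ / |p|² = 2×0.19780 / 0.55752 = 0.70957
θ = 2·atan2(ρ, z) = 2·atan2(0.19780, 0.720) = 0.53622 rad
ℓ = θ/κ = 0.53622/0.70957 = 0.75570

0.7096 306.99 0.7557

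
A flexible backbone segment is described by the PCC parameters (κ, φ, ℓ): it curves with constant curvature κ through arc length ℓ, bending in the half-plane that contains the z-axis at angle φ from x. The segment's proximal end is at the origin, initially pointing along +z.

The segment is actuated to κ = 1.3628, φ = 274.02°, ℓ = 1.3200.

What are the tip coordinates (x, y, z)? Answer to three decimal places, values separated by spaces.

θ = κ·ℓ = 1.3628 × 1.3200 = 1.79890 rad
ρ = (1 − cos θ)/κ = (1 − -0.22613)/1.3628 = 0.89971
z = sin θ / κ = 0.97410/1.3628 = 0.71478
x = ρ cos φ = 0.89971 × cos(274.02°) = 0.06307
y = ρ sin φ = 0.89971 × sin(274.02°) = -0.89750

0.063 -0.897 0.715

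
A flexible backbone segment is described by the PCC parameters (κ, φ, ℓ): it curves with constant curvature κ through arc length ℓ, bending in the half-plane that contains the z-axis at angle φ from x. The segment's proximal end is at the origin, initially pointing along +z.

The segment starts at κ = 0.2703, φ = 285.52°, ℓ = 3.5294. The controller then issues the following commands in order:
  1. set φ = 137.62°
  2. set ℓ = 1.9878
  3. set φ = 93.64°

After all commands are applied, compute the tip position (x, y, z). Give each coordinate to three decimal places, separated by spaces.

initial: κ=0.2703, φ=285.52°, ℓ=3.5294
cmd 1: set φ=137.62° → (κ,φ,ℓ)=(0.2703,137.62°,3.5294) → tip=(-1.1521,1.0513,3.0179)
cmd 2: set ℓ=1.9878 → (κ,φ,ℓ)=(0.2703,137.62°,1.9878) → tip=(-0.3851,0.3514,1.8935)
cmd 3: set φ=93.64° → (κ,φ,ℓ)=(0.2703,93.64°,1.9878) → tip=(-0.0331,0.5202,1.8935)

-0.033 0.520 1.894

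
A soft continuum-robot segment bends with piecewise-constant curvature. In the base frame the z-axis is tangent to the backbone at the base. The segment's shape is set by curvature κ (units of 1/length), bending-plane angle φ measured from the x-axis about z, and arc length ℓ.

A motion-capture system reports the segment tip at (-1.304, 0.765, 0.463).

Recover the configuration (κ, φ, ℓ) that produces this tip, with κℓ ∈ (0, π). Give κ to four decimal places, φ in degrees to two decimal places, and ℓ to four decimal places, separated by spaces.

ρ = √(x²+y²) = √(-1.304² + 0.765²) = 1.51183
φ = atan2(y, x) mod 360° = atan2(0.765, -1.304) = 149.6017°
|p|² = ρ² + z² = 1.51183² + 0.463² = 2.50001
κ = 2ρ / |p|² = 2×1.51183 / 2.50001 = 1.20946
θ = 2·atan2(ρ, z) = 2·atan2(1.51183, 0.463) = 2.54723 rad
ℓ = θ/κ = 2.54723/1.20946 = 2.10608

1.2095 149.60 2.1061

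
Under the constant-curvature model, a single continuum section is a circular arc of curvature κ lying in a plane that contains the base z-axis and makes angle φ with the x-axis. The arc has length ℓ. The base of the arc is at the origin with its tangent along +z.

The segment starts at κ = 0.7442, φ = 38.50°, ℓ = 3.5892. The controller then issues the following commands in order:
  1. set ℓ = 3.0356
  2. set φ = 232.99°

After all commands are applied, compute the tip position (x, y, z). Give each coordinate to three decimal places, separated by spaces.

initial: κ=0.7442, φ=38.50°, ℓ=3.5892
cmd 1: set ℓ=3.0356 → (κ,φ,ℓ)=(0.7442,38.50°,3.0356) → tip=(1.7196,1.3678,1.0378)
cmd 2: set φ=232.99° → (κ,φ,ℓ)=(0.7442,232.99°,3.0356) → tip=(-1.3227,-1.7546,1.0378)

-1.323 -1.755 1.038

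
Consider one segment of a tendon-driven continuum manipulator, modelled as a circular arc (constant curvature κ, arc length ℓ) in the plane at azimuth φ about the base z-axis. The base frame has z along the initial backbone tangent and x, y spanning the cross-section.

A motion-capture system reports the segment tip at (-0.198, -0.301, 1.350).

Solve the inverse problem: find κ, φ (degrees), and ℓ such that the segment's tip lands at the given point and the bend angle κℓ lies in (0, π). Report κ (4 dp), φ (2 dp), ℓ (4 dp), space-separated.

ρ = √(x²+y²) = √(-0.198² + -0.301²) = 0.36028
φ = atan2(y, x) mod 360° = atan2(-0.301, -0.198) = 236.6628°
|p|² = ρ² + z² = 0.36028² + 1.350² = 1.95231
κ = 2ρ / |p|² = 2×0.36028 / 1.95231 = 0.36909
θ = 2·atan2(ρ, z) = 2·atan2(0.36028, 1.350) = 0.52160 rad
ℓ = θ/κ = 0.52160/0.36909 = 1.41321

0.3691 236.66 1.4132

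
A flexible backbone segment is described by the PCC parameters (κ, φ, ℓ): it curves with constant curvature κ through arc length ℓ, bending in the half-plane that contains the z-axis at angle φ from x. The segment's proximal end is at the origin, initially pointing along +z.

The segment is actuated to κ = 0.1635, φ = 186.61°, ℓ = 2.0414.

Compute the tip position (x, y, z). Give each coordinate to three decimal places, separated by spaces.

θ = κ·ℓ = 0.1635 × 2.0414 = 0.33377 rad
ρ = (1 − cos θ)/κ = (1 − 0.94481)/0.1635 = 0.33753
z = sin θ / κ = 0.32761/0.1635 = 2.00371
x = ρ cos φ = 0.33753 × cos(186.61°) = -0.33528
y = ρ sin φ = 0.33753 × sin(186.61°) = -0.03885

-0.335 -0.039 2.004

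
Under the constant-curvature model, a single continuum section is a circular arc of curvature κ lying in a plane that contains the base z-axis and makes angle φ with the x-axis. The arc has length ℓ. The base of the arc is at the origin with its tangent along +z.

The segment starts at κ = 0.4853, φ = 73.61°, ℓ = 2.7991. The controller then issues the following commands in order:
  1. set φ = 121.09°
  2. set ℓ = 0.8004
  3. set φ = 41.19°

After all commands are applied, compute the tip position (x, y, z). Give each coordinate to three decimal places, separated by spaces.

0.116 0.101 0.780

initial: κ=0.4853, φ=73.61°, ℓ=2.7991
cmd 1: set φ=121.09° → (κ,φ,ℓ)=(0.4853,121.09°,2.7991) → tip=(-0.8397,1.3926,2.0143)
cmd 2: set ℓ=0.8004 → (κ,φ,ℓ)=(0.4853,121.09°,0.8004) → tip=(-0.0793,0.1315,0.7804)
cmd 3: set φ=41.19° → (κ,φ,ℓ)=(0.4853,41.19°,0.8004) → tip=(0.1155,0.1011,0.7804)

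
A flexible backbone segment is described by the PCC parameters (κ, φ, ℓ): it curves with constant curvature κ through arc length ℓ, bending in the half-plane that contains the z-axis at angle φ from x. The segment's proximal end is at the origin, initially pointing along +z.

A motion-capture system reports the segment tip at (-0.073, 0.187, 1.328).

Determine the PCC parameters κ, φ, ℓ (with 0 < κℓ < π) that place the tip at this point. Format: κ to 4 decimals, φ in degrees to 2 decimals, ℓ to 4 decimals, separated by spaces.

0.2226 111.32 1.3481

ρ = √(x²+y²) = √(-0.073² + 0.187²) = 0.20074
φ = atan2(y, x) mod 360° = atan2(0.187, -0.073) = 111.3244°
|p|² = ρ² + z² = 0.20074² + 1.328² = 1.80388
κ = 2ρ / |p|² = 2×0.20074 / 1.80388 = 0.22257
θ = 2·atan2(ρ, z) = 2·atan2(0.20074, 1.328) = 0.30005 rad
ℓ = θ/κ = 0.30005/0.22257 = 1.34814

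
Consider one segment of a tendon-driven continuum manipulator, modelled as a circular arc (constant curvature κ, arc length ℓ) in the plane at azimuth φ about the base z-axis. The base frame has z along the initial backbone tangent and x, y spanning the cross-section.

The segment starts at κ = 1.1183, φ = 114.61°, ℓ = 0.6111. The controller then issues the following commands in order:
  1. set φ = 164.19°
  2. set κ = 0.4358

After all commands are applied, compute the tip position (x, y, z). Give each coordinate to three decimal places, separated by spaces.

-0.078 0.022 0.604

initial: κ=1.1183, φ=114.61°, ℓ=0.6111
cmd 1: set φ=164.19° → (κ,φ,ℓ)=(1.1183,164.19°,0.6111) → tip=(-0.1932,0.0547,0.5646)
cmd 2: set κ=0.4358 → (κ,φ,ℓ)=(0.4358,164.19°,0.6111) → tip=(-0.0778,0.0220,0.6039)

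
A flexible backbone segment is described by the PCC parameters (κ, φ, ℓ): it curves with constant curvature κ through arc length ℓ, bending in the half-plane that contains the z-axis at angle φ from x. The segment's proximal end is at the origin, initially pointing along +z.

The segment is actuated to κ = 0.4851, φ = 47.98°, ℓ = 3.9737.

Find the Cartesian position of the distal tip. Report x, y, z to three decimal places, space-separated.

1.862 2.066 1.932

θ = κ·ℓ = 0.4851 × 3.9737 = 1.92764 rad
ρ = (1 − cos θ)/κ = (1 − -0.34932)/0.4851 = 2.78153
z = sin θ / κ = 0.93700/0.4851 = 1.93157
x = ρ cos φ = 2.78153 × cos(47.98°) = 1.86193
y = ρ sin φ = 2.78153 × sin(47.98°) = 2.06643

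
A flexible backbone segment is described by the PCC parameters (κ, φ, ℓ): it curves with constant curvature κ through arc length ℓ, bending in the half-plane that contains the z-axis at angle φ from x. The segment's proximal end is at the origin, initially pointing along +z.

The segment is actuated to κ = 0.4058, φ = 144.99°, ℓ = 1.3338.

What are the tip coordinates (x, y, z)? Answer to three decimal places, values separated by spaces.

-0.289 0.202 1.270

θ = κ·ℓ = 0.4058 × 1.3338 = 0.54126 rad
ρ = (1 − cos θ)/κ = (1 − 0.85706)/0.4058 = 0.35224
z = sin θ / κ = 0.51521/0.4058 = 1.26962
x = ρ cos φ = 0.35224 × cos(144.99°) = -0.28850
y = ρ sin φ = 0.35224 × sin(144.99°) = 0.20209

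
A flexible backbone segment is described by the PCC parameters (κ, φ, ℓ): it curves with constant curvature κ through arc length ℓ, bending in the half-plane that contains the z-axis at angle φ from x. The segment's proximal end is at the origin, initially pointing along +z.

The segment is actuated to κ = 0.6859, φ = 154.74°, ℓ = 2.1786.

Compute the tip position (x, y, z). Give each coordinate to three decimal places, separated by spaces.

-1.218 0.575 1.454

θ = κ·ℓ = 0.6859 × 2.1786 = 1.49430 rad
ρ = (1 − cos θ)/κ = (1 − 0.07642)/0.6859 = 1.34652
z = sin θ / κ = 0.99708/0.6859 = 1.45368
x = ρ cos φ = 1.34652 × cos(154.74°) = -1.21777
y = ρ sin φ = 1.34652 × sin(154.74°) = 0.57460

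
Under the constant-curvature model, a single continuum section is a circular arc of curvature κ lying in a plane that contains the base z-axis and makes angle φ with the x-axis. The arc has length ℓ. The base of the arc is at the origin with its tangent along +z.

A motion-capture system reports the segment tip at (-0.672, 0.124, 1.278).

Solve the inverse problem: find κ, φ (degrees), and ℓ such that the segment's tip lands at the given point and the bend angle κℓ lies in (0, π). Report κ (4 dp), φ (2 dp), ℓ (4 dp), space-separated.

0.6507 169.55 1.5091

ρ = √(x²+y²) = √(-0.672² + 0.124²) = 0.68334
φ = atan2(y, x) mod 360° = atan2(0.124, -0.672) = 169.5452°
|p|² = ρ² + z² = 0.68334² + 1.278² = 2.10024
κ = 2ρ / |p|² = 2×0.68334 / 2.10024 = 0.65073
θ = 2·atan2(ρ, z) = 2·atan2(0.68334, 1.278) = 0.98204 rad
ℓ = θ/κ = 0.98204/0.65073 = 1.50914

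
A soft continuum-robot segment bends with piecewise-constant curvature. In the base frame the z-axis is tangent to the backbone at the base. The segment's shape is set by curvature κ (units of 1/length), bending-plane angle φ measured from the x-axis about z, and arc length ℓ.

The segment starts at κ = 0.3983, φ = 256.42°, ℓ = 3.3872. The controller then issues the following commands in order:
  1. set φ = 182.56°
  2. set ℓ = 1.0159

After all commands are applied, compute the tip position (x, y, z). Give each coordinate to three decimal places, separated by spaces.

initial: κ=0.3983, φ=256.42°, ℓ=3.3872
cmd 1: set φ=182.56° → (κ,φ,ℓ)=(0.3983,182.56°,3.3872) → tip=(-1.9567,-0.0875,2.4492)
cmd 2: set ℓ=1.0159 → (κ,φ,ℓ)=(0.3983,182.56°,1.0159) → tip=(-0.2025,-0.0091,0.9884)

-0.203 -0.009 0.988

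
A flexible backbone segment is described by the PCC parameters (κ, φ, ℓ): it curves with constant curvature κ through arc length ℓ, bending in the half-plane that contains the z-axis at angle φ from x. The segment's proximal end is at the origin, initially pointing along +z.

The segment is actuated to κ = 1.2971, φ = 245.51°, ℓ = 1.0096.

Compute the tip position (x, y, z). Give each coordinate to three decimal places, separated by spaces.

-0.237 -0.520 0.745

θ = κ·ℓ = 1.2971 × 1.0096 = 1.30955 rad
ρ = (1 − cos θ)/κ = (1 − 0.25828)/1.2971 = 0.57183
z = sin θ / κ = 0.96607/1.2971 = 0.74479
x = ρ cos φ = 0.57183 × cos(245.51°) = -0.23704
y = ρ sin φ = 0.57183 × sin(245.51°) = -0.52038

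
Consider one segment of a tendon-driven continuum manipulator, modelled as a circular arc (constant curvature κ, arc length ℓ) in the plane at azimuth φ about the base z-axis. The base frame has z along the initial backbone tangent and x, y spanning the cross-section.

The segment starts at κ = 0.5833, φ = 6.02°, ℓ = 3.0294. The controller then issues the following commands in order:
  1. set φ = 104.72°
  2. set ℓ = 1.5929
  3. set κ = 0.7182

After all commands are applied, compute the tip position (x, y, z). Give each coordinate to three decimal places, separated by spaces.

-0.207 0.789 1.267

initial: κ=0.5833, φ=6.02°, ℓ=3.0294
cmd 1: set φ=104.72° → (κ,φ,ℓ)=(0.5833,104.72°,3.0294) → tip=(-0.5206,1.9814,1.6815)
cmd 2: set ℓ=1.5929 → (κ,φ,ℓ)=(0.5833,104.72°,1.5929) → tip=(-0.1749,0.6657,1.3734)
cmd 3: set κ=0.7182 → (κ,φ,ℓ)=(0.7182,104.72°,1.5929) → tip=(-0.2073,0.7892,1.2675)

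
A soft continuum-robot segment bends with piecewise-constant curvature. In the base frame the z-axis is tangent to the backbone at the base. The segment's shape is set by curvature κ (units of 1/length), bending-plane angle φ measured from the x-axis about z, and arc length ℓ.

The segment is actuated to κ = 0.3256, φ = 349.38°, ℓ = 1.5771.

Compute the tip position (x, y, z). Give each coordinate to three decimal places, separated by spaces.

0.389 -0.073 1.509

θ = κ·ℓ = 0.3256 × 1.5771 = 0.51350 rad
ρ = (1 − cos θ)/κ = (1 − 0.87103)/0.3256 = 0.39610
z = sin θ / κ = 0.49123/0.3256 = 1.50870
x = ρ cos φ = 0.39610 × cos(349.38°) = 0.38932
y = ρ sin φ = 0.39610 × sin(349.38°) = -0.07300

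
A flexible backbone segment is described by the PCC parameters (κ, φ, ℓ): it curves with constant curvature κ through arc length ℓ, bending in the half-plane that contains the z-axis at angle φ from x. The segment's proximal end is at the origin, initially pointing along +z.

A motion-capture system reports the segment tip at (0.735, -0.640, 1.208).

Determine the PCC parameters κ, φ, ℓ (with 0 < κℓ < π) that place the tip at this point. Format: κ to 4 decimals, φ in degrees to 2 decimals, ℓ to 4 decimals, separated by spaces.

ρ = √(x²+y²) = √(0.735² + -0.640²) = 0.97459
φ = atan2(y, x) mod 360° = atan2(-0.640, 0.735) = 318.9523°
|p|² = ρ² + z² = 0.97459² + 1.208² = 2.40909
κ = 2ρ / |p|² = 2×0.97459 / 2.40909 = 0.80909
θ = 2·atan2(ρ, z) = 2·atan2(0.97459, 1.208) = 1.35772 rad
ℓ = θ/κ = 1.35772/0.80909 = 1.67808

0.8091 318.95 1.6781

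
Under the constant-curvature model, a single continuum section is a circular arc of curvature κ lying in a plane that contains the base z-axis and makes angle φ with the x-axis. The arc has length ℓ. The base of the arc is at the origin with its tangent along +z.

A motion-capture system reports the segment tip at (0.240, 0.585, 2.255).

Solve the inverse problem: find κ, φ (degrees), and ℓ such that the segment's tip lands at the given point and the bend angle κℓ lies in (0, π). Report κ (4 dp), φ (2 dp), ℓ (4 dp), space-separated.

0.2306 67.69 2.3714

ρ = √(x²+y²) = √(0.240² + 0.585²) = 0.63232
φ = atan2(y, x) mod 360° = atan2(0.585, 0.240) = 67.6938°
|p|² = ρ² + z² = 0.63232² + 2.255² = 5.48485
κ = 2ρ / |p|² = 2×0.63232 / 5.48485 = 0.23057
θ = 2·atan2(ρ, z) = 2·atan2(0.63232, 2.255) = 0.54677 rad
ℓ = θ/κ = 0.54677/0.23057 = 2.37141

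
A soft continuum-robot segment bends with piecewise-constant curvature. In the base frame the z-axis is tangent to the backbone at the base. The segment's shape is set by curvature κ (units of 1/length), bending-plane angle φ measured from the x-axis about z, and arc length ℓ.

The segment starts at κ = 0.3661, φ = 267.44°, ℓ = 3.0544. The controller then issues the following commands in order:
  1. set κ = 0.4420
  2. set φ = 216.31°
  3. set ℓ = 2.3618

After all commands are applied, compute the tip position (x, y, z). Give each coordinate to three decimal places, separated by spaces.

-0.906 -0.666 1.956

initial: κ=0.3661, φ=267.44°, ℓ=3.0544
cmd 1: set κ=0.4420 → (κ,φ,ℓ)=(0.4420,267.44°,3.0544) → tip=(-0.0789,-1.7653,2.2075)
cmd 2: set φ=216.31° → (κ,φ,ℓ)=(0.4420,216.31°,3.0544) → tip=(-1.4239,-1.0464,2.2075)
cmd 3: set ℓ=2.3618 → (κ,φ,ℓ)=(0.4420,216.31°,2.3618) → tip=(-0.9064,-0.6661,1.9556)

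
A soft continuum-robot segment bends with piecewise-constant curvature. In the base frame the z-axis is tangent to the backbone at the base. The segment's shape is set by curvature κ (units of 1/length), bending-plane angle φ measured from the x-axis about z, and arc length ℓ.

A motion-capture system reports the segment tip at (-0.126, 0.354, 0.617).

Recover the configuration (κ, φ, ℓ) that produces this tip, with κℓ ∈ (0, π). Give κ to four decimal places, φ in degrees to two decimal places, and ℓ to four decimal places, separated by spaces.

ρ = √(x²+y²) = √(-0.126² + 0.354²) = 0.37576
φ = atan2(y, x) mod 360° = atan2(0.354, -0.126) = 109.5923°
|p|² = ρ² + z² = 0.37576² + 0.617² = 0.52188
κ = 2ρ / |p|² = 2×0.37576 / 0.52188 = 1.44000
θ = 2·atan2(ρ, z) = 2·atan2(0.37576, 0.617) = 1.09403 rad
ℓ = θ/κ = 1.09403/1.44000 = 0.75974

1.4400 109.59 0.7597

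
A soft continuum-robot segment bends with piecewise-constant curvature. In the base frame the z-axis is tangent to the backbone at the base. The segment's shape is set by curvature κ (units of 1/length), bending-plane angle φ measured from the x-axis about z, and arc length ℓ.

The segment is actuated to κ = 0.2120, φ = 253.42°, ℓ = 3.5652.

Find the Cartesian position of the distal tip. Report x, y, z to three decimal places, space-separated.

-0.367 -1.231 3.235

θ = κ·ℓ = 0.2120 × 3.5652 = 0.75582 rad
ρ = (1 − cos θ)/κ = (1 − 0.72771)/0.2120 = 1.28440
z = sin θ / κ = 0.68589/0.2120 = 3.23532
x = ρ cos φ = 1.28440 × cos(253.42°) = -0.36651
y = ρ sin φ = 1.28440 × sin(253.42°) = -1.23100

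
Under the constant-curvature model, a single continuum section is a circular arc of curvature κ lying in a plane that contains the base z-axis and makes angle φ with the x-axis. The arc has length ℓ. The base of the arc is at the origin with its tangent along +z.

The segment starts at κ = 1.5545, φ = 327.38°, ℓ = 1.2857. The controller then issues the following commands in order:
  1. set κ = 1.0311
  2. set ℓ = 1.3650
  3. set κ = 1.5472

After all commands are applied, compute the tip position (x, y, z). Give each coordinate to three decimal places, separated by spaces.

0.825 -0.528 0.554

initial: κ=1.5545, φ=327.38°, ℓ=1.2857
cmd 1: set κ=1.0311 → (κ,φ,ℓ)=(1.0311,327.38°,1.2857) → tip=(0.6186,-0.3959,0.9408)
cmd 2: set ℓ=1.3650 → (κ,φ,ℓ)=(1.0311,327.38°,1.3650) → tip=(0.6840,-0.4378,0.9569)
cmd 3: set κ=1.5472 → (κ,φ,ℓ)=(1.5472,327.38°,1.3650) → tip=(0.8248,-0.5279,0.5540)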